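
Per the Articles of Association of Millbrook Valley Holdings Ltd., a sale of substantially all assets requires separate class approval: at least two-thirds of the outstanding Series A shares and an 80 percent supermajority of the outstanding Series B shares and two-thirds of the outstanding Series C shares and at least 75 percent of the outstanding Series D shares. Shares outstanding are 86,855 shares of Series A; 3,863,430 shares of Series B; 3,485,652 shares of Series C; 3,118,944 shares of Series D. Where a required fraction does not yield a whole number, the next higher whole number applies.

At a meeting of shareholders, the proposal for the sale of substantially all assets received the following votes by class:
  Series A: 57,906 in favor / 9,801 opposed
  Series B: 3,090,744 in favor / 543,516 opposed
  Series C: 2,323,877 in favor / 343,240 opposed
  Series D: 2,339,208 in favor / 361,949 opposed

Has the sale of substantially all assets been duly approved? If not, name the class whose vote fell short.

Series A: 2/3 of 86855 = 57903.33, rounded up to 57904; 57,904 required, 57,906 in favor — approved.
Series B: 4/5 of 3863430 = 3090744; 3,090,744 required, 3,090,744 in favor — approved.
Series C: 2/3 of 3485652 = 2323768; 2,323,768 required, 2,323,877 in favor — approved.
Series D: 3/4 of 3118944 = 2339208; 2,339,208 required, 2,339,208 in favor — approved.

Approved — every class gave the required vote.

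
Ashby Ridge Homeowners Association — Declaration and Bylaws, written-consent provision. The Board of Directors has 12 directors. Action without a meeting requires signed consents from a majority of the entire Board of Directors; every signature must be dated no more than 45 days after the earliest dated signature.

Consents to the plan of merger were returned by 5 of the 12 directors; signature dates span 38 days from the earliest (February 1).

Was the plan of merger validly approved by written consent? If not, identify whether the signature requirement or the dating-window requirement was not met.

Signatures required: a majority of 12 — a majority of 12 is 7, so 7 needed; 5 signed. Insufficient.
Dating window: the latest signature is 38 days after the earliest; the limit is 45 days. Within the window.

Not effective — insufficient signatures.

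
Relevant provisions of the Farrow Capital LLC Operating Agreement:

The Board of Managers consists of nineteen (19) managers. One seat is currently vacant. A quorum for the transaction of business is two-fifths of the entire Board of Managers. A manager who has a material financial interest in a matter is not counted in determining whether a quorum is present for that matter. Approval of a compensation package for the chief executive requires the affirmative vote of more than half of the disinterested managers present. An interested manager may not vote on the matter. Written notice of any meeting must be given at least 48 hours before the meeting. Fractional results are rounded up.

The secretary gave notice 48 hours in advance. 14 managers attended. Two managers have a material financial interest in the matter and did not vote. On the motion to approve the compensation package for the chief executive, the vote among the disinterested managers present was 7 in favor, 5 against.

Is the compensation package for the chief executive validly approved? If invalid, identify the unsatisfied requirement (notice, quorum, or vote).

Valid — all requirements satisfied.

Notice: 48 hours given; 48 required (48 ≥ 48). Satisfied.
Quorum: 14 present, but the 2 interested managers do not count, leaving 12. Quorum is 8. Satisfied.
Vote: the compensation package for the chief executive requires a majority of the disinterested managers present (14 − 2 = 12). A majority of 12 is 7, so 7 affirmative votes are needed; 7 voted in favor. Satisfied.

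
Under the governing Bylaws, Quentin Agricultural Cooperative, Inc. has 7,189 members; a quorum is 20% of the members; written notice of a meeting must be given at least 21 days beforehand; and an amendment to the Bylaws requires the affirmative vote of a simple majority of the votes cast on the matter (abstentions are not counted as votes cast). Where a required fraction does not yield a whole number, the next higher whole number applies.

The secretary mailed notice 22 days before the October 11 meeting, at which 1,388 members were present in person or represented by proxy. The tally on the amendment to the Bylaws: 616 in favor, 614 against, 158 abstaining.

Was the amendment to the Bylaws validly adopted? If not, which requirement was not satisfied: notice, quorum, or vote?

Invalid — quorum requirement not satisfied.

Notice: 22 days given; 21 required. Satisfied.
Quorum: 20% of 7,189 = 1,437.80, rounded up to 1,438; 1,388 present. Not satisfied.
Vote: requires a majority of the votes cast (1,388 − 158 abstaining = 1,230); a majority of 1230 is 616, so 616 needed; 616 in favor. Satisfied.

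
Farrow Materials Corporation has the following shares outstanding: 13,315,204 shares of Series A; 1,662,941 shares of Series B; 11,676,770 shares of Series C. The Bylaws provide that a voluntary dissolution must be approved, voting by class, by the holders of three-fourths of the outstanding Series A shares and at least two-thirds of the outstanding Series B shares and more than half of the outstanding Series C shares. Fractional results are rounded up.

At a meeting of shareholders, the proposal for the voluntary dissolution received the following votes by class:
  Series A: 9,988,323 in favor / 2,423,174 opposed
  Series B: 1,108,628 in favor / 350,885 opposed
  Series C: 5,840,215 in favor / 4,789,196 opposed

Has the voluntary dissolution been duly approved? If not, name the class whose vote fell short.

Series A: 3/4 of 13315204 = 9986403; 9,986,403 required, 9,988,323 in favor — approved.
Series B: 2/3 of 1662941 = 1108627.33, rounded up to 1108628; 1,108,628 required, 1,108,628 in favor — approved.
Series C: a majority of 11676770 is 5838386; 5,838,386 required, 5,840,215 in favor — approved.

Approved — every class gave the required vote.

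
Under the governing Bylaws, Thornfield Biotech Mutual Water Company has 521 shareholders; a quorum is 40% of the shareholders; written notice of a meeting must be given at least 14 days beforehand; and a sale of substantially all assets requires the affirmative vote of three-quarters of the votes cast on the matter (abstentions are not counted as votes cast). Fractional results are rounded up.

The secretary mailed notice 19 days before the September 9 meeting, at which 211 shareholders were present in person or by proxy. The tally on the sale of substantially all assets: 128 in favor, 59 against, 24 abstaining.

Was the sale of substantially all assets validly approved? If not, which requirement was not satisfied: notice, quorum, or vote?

Invalid — vote requirement not satisfied.

Notice: 19 days given; 14 required. Satisfied.
Quorum: 40% of 521 = 208.40, rounded up to 209; 211 present. Satisfied.
Vote: requires three-fourths of the votes cast (211 − 24 abstaining = 187); 3/4 of 187 = 140.25, rounded up to 141, so 141 needed; 128 in favor. Not satisfied.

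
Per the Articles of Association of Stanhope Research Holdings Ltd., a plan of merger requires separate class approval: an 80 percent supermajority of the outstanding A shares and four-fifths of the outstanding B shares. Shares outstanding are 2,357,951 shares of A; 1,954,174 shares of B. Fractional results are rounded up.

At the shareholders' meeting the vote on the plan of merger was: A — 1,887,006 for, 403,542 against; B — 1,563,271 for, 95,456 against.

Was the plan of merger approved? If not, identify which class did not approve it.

A: 4/5 of 2357951 = 1886360.80, rounded up to 1886361; 1,886,361 required, 1,887,006 in favor — approved.
B: 4/5 of 1954174 = 1563339.20, rounded up to 1563340; 1,563,340 required, 1,563,271 in favor — not approved.

Not approved — the B shares did not give the required vote.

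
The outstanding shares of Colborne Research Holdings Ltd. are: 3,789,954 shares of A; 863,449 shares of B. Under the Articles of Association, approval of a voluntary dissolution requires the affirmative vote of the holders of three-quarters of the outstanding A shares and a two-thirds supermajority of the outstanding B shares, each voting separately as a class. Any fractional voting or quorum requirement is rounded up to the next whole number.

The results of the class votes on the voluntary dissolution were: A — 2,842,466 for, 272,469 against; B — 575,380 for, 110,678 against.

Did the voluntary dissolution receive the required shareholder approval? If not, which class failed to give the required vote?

Not approved — the B shares did not give the required vote.

A: 3/4 of 3789954 = 2842465.50, rounded up to 2842466; 2,842,466 required, 2,842,466 in favor — approved.
B: 2/3 of 863449 = 575632.67, rounded up to 575633; 575,633 required, 575,380 in favor — not approved.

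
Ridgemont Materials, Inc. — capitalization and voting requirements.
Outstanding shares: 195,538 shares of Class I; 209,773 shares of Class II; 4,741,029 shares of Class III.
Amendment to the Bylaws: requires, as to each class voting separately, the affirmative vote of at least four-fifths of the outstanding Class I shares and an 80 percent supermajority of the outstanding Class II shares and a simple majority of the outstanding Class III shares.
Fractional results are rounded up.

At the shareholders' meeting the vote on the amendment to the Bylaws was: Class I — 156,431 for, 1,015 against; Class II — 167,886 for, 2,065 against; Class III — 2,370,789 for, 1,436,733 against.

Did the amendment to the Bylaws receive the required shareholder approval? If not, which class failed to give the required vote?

Class I: 4/5 of 195538 = 156430.40, rounded up to 156431; 156,431 required, 156,431 in favor — approved.
Class II: 4/5 of 209773 = 167818.40, rounded up to 167819; 167,819 required, 167,886 in favor — approved.
Class III: a majority of 4741029 is 2370515; 2,370,515 required, 2,370,789 in favor — approved.

Approved — every class gave the required vote.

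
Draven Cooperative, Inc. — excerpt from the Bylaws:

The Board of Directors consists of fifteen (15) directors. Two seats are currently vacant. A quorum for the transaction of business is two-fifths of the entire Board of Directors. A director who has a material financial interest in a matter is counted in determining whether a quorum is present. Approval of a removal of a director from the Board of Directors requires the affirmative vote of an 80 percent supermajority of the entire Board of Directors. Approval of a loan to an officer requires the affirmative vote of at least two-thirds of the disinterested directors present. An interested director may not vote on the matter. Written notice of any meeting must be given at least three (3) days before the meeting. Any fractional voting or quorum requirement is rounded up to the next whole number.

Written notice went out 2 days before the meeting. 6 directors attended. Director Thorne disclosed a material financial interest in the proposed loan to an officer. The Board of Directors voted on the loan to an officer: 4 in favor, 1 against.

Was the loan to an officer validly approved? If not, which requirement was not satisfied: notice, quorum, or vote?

Notice: 2 days given; 3 required (2 < 3). Not satisfied.
Quorum: 6 present (interested directors count toward quorum); quorum is 6. Satisfied.
Vote: the loan to an officer requires two-thirds of the disinterested directors present (6 − 1 = 5). 2/3 of 5 = 3.33, rounded up to 4, so 4 affirmative votes are needed; 4 voted in favor. Satisfied.

Invalid — notice requirement not satisfied.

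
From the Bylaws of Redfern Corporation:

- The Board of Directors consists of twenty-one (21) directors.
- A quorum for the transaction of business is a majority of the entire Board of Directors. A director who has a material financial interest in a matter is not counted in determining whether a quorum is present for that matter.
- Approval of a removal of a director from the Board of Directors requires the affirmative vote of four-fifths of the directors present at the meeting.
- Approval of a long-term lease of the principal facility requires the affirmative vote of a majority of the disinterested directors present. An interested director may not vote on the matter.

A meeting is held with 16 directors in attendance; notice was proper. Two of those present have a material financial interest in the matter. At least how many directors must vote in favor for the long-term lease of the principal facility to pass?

The long-term lease of the principal facility requires a majority of the disinterested directors present (16 − 2 = 14).
A majority of 14 is 8.

8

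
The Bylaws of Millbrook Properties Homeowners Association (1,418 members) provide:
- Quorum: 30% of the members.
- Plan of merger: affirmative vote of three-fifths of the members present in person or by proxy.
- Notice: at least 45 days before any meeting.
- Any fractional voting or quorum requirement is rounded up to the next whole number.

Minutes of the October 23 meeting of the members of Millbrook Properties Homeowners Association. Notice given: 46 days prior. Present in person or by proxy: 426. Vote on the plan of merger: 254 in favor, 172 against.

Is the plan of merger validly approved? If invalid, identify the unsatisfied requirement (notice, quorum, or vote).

Invalid — vote requirement not satisfied.

Notice: 46 days given; 45 required. Satisfied.
Quorum: 30% of 1,418 = 425.40, rounded up to 426; 426 present. Satisfied.
Vote: requires three-fifths of those present (426); 3/5 of 426 = 255.60, rounded up to 256, so 256 needed; 254 in favor. Not satisfied.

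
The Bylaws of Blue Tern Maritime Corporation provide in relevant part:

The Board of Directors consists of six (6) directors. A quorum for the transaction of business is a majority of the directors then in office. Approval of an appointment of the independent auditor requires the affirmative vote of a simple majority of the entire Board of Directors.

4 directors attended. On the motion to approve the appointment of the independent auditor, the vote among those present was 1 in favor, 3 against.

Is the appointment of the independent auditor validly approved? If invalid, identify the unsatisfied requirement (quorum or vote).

Invalid — vote requirement not satisfied.

Quorum: 4 present; quorum is 4. Satisfied.
Vote: the appointment of the independent auditor requires a majority of the entire Board of Directors (6). A majority of 6 is 4, so 4 affirmative votes are needed; 1 voted in favor. Not satisfied.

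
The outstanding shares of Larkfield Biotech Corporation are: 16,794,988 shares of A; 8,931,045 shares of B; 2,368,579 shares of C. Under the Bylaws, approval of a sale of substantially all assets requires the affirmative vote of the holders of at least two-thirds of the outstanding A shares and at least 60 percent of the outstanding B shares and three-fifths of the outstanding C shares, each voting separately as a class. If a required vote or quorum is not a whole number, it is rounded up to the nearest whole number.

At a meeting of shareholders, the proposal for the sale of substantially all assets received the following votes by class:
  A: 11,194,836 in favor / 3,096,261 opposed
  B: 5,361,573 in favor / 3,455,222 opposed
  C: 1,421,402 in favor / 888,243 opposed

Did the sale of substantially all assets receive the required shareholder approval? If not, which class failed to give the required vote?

Not approved — the A shares did not give the required vote.

A: 2/3 of 16794988 = 11196658.67, rounded up to 11196659; 11,196,659 required, 11,194,836 in favor — not approved.
B: 3/5 of 8931045 = 5358627; 5,358,627 required, 5,361,573 in favor — approved.
C: 3/5 of 2368579 = 1421147.40, rounded up to 1421148; 1,421,148 required, 1,421,402 in favor — approved.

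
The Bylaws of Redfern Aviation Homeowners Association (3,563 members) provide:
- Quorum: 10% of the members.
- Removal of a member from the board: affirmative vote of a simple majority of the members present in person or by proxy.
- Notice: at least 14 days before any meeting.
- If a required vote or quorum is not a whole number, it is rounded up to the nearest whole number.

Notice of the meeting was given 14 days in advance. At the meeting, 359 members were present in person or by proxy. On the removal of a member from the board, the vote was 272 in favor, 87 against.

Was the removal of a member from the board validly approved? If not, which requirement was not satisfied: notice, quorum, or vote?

Valid — all requirements satisfied.

Notice: 14 days given; 14 required. Satisfied.
Quorum: 10% of 3,563 = 356.30, rounded up to 357; 359 present. Satisfied.
Vote: requires a majority of those present (359); a majority of 359 is 180, so 180 needed; 272 in favor. Satisfied.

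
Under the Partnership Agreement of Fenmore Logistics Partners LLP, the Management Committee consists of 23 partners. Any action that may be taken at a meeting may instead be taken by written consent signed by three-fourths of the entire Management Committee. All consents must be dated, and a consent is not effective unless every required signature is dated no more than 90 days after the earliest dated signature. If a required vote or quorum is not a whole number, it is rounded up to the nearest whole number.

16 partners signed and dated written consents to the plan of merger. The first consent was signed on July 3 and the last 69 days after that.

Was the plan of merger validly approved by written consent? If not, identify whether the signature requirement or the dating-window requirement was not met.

Not effective — insufficient signatures.

Signatures required: three-fourths of 23 — 3/4 of 23 = 17.25, rounded up to 18, so 18 needed; 16 signed. Insufficient.
Dating window: the latest signature is 69 days after the earliest; the limit is 90 days. Within the window.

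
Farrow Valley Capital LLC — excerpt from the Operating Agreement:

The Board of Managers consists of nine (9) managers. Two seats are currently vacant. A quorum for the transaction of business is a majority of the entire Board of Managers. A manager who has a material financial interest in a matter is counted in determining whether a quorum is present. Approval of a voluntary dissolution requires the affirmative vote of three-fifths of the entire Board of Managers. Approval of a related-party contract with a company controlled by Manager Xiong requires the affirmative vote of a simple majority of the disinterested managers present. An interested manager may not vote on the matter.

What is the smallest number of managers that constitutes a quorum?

5

A majority of 9 is 5.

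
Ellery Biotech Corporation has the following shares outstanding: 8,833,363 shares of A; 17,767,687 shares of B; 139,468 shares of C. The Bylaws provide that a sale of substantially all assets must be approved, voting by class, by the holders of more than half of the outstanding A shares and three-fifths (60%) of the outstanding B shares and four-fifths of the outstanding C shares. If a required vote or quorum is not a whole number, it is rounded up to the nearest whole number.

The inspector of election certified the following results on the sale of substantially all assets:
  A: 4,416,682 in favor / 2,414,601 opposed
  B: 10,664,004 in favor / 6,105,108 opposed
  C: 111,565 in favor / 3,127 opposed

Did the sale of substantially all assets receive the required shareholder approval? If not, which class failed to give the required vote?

Not approved — the C shares did not give the required vote.

A: a majority of 8833363 is 4416682; 4,416,682 required, 4,416,682 in favor — approved.
B: 3/5 of 17767687 = 10660612.20, rounded up to 10660613; 10,660,613 required, 10,664,004 in favor — approved.
C: 4/5 of 139468 = 111574.40, rounded up to 111575; 111,575 required, 111,565 in favor — not approved.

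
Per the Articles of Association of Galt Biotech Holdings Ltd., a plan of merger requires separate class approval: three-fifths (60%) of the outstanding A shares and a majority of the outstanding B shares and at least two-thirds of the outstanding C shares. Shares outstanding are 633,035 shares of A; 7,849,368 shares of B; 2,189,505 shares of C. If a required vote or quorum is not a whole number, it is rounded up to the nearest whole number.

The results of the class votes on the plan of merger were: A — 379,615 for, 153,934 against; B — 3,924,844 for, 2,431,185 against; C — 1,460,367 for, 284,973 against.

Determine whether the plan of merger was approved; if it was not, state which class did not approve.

Not approved — the A shares did not give the required vote.

A: 3/5 of 633035 = 379821; 379,821 required, 379,615 in favor — not approved.
B: a majority of 7849368 is 3924685; 3,924,685 required, 3,924,844 in favor — approved.
C: 2/3 of 2189505 = 1459670; 1,459,670 required, 1,460,367 in favor — approved.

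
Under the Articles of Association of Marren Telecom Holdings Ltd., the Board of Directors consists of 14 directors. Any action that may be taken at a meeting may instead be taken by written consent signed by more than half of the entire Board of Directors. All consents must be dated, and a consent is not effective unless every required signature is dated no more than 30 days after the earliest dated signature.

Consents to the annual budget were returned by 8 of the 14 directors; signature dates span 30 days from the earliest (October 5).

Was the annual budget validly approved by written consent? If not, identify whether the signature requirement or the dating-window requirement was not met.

Signatures required: more than half of 14 — a majority of 14 is 8, so 8 needed; 8 signed. Sufficient.
Dating window: the latest signature is 30 days after the earliest; the limit is 30 days. Within the window.

Effective — both the signature and dating-window requirements are satisfied.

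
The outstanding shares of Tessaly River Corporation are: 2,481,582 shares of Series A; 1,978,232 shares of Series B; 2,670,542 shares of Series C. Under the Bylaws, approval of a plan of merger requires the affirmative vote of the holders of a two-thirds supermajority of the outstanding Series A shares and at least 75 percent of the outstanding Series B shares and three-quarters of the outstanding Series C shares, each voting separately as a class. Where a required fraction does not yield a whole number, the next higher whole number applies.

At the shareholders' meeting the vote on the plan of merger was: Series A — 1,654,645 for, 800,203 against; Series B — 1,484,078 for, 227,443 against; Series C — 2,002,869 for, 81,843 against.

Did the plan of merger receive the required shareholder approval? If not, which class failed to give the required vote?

Not approved — the Series C shares did not give the required vote.

Series A: 2/3 of 2481582 = 1654388; 1,654,388 required, 1,654,645 in favor — approved.
Series B: 3/4 of 1978232 = 1483674; 1,483,674 required, 1,484,078 in favor — approved.
Series C: 3/4 of 2670542 = 2002906.50, rounded up to 2002907; 2,002,907 required, 2,002,869 in favor — not approved.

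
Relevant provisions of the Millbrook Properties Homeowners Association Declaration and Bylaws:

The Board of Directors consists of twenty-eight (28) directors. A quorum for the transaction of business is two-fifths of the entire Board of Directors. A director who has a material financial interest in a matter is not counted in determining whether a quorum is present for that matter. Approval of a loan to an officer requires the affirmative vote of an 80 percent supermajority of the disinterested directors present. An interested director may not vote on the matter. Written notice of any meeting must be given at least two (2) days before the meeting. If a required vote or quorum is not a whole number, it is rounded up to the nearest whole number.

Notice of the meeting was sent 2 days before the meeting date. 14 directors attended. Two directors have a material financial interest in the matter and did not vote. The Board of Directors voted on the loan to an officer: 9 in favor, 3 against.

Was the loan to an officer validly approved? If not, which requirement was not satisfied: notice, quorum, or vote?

Notice: 2 days given; 2 required (2 ≥ 2). Satisfied.
Quorum: 14 present, but the 2 interested directors do not count, leaving 12. Quorum is 12. Satisfied.
Vote: the loan to an officer requires four-fifths of the disinterested directors present (14 − 2 = 12). 4/5 of 12 = 9.60, rounded up to 10, so 10 affirmative votes are needed; 9 voted in favor. Not satisfied.

Invalid — vote requirement not satisfied.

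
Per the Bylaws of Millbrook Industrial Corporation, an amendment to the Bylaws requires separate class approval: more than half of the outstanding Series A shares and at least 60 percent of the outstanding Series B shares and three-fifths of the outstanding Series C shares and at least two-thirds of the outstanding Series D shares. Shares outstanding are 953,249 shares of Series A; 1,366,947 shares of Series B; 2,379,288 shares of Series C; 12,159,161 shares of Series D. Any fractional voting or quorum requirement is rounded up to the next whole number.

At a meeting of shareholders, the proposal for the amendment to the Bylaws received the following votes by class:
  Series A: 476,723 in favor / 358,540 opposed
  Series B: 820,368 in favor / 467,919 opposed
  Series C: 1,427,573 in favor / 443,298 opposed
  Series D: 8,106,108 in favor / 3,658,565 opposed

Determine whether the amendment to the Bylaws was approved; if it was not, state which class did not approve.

Approved — every class gave the required vote.

Series A: a majority of 953249 is 476625; 476,625 required, 476,723 in favor — approved.
Series B: 3/5 of 1366947 = 820168.20, rounded up to 820169; 820,169 required, 820,368 in favor — approved.
Series C: 3/5 of 2379288 = 1427572.80, rounded up to 1427573; 1,427,573 required, 1,427,573 in favor — approved.
Series D: 2/3 of 12159161 = 8106107.33, rounded up to 8106108; 8,106,108 required, 8,106,108 in favor — approved.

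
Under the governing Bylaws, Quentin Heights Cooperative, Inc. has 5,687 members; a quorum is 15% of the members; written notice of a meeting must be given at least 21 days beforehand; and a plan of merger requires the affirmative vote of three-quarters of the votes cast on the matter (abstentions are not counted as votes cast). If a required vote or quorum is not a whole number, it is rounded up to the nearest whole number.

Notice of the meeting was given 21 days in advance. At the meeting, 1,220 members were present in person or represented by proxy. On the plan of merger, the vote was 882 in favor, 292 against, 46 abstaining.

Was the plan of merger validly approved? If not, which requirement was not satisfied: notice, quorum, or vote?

Valid — all requirements satisfied.

Notice: 21 days given; 21 required. Satisfied.
Quorum: 15% of 5,687 = 853.05, rounded up to 854; 1,220 present. Satisfied.
Vote: requires three-fourths of the votes cast (1,220 − 46 abstaining = 1,174); 3/4 of 1174 = 880.50, rounded up to 881, so 881 needed; 882 in favor. Satisfied.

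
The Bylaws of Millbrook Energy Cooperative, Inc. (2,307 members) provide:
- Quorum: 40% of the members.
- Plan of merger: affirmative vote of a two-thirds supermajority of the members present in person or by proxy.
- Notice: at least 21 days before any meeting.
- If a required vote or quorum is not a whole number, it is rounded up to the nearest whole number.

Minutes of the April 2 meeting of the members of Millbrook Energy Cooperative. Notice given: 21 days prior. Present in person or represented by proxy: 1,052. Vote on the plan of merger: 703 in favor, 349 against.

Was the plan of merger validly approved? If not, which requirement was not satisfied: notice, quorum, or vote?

Notice: 21 days given; 21 required. Satisfied.
Quorum: 40% of 2,307 = 922.80, rounded up to 923; 1,052 present. Satisfied.
Vote: requires two-thirds of those present (1,052); 2/3 of 1052 = 701.33, rounded up to 702, so 702 needed; 703 in favor. Satisfied.

Valid — all requirements satisfied.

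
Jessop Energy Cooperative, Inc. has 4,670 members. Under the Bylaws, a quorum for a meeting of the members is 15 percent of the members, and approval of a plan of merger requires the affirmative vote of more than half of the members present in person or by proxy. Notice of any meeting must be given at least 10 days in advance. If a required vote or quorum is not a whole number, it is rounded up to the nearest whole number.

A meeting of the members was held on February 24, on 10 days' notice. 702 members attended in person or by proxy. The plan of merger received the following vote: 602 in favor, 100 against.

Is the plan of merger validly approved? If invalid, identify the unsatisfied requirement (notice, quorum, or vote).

Notice: 10 days given; 10 required. Satisfied.
Quorum: 15% of 4,670 = 700.50, rounded up to 701; 702 present. Satisfied.
Vote: requires a majority of those present (702); a majority of 702 is 352, so 352 needed; 602 in favor. Satisfied.

Valid — all requirements satisfied.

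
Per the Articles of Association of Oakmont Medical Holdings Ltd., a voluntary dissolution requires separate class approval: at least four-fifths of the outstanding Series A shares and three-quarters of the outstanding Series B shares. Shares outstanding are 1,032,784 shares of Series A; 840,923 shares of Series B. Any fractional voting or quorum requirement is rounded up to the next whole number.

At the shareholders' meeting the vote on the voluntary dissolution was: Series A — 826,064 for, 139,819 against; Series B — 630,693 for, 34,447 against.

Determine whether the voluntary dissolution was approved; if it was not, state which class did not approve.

Not approved — the Series A shares did not give the required vote.

Series A: 4/5 of 1032784 = 826227.20, rounded up to 826228; 826,228 required, 826,064 in favor — not approved.
Series B: 3/4 of 840923 = 630692.25, rounded up to 630693; 630,693 required, 630,693 in favor — approved.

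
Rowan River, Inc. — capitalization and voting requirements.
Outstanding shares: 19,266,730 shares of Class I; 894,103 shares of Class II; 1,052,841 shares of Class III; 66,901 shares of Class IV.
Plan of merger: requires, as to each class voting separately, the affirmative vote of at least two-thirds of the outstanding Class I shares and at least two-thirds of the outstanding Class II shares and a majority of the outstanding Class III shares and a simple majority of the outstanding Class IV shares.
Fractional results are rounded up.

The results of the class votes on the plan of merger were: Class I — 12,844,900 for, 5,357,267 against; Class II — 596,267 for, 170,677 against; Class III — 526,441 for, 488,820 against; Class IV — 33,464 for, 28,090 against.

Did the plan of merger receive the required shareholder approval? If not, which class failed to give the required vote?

Approved — every class gave the required vote.

Class I: 2/3 of 19266730 = 12844486.67, rounded up to 12844487; 12,844,487 required, 12,844,900 in favor — approved.
Class II: 2/3 of 894103 = 596068.67, rounded up to 596069; 596,069 required, 596,267 in favor — approved.
Class III: a majority of 1052841 is 526421; 526,421 required, 526,441 in favor — approved.
Class IV: a majority of 66901 is 33451; 33,451 required, 33,464 in favor — approved.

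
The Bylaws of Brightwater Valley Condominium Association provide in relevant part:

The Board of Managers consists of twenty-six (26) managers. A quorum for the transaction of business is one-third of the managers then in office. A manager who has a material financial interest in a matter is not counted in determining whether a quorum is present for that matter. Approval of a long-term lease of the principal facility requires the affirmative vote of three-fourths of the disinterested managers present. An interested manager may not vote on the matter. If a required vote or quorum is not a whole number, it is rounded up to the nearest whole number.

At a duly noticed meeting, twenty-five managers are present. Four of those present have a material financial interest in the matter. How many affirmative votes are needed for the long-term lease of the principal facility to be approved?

16

The long-term lease of the principal facility requires three-fourths of the disinterested managers present (25 − 4 = 21).
3/4 of 21 = 15.75, rounded up to 16.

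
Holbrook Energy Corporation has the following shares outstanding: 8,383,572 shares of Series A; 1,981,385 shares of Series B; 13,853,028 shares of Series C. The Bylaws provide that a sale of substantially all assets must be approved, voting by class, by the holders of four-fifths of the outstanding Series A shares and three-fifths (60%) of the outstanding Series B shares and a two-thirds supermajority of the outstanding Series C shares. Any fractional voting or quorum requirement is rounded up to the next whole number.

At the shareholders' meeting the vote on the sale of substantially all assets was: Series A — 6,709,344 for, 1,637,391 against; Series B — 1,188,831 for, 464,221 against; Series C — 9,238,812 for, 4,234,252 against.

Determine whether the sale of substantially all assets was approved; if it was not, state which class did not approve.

Approved — every class gave the required vote.

Series A: 4/5 of 8383572 = 6706857.60, rounded up to 6706858; 6,706,858 required, 6,709,344 in favor — approved.
Series B: 3/5 of 1981385 = 1188831; 1,188,831 required, 1,188,831 in favor — approved.
Series C: 2/3 of 13853028 = 9235352; 9,235,352 required, 9,238,812 in favor — approved.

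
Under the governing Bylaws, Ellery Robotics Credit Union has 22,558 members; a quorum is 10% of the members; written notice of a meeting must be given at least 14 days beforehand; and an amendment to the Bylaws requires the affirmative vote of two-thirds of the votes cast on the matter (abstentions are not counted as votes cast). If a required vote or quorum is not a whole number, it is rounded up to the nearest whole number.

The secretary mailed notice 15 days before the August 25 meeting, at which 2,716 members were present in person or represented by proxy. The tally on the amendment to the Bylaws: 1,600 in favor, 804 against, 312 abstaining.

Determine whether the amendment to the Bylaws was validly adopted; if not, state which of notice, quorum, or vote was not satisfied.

Notice: 15 days given; 14 required. Satisfied.
Quorum: 10% of 22,558 = 2,255.80, rounded up to 2,256; 2,716 present. Satisfied.
Vote: requires two-thirds of the votes cast (2,716 − 312 abstaining = 2,404); 2/3 of 2404 = 1602.67, rounded up to 1603, so 1,603 needed; 1,600 in favor. Not satisfied.

Invalid — vote requirement not satisfied.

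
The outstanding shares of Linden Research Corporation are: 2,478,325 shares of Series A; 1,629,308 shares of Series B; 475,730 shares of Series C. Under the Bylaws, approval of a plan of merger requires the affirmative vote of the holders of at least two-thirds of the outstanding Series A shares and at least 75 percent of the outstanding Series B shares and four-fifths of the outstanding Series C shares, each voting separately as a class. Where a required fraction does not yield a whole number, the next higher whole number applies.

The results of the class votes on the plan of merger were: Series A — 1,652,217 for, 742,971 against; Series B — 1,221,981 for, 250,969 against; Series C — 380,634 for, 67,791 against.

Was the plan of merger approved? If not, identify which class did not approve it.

Series A: 2/3 of 2478325 = 1652216.67, rounded up to 1652217; 1,652,217 required, 1,652,217 in favor — approved.
Series B: 3/4 of 1629308 = 1221981; 1,221,981 required, 1,221,981 in favor — approved.
Series C: 4/5 of 475730 = 380584; 380,584 required, 380,634 in favor — approved.

Approved — every class gave the required vote.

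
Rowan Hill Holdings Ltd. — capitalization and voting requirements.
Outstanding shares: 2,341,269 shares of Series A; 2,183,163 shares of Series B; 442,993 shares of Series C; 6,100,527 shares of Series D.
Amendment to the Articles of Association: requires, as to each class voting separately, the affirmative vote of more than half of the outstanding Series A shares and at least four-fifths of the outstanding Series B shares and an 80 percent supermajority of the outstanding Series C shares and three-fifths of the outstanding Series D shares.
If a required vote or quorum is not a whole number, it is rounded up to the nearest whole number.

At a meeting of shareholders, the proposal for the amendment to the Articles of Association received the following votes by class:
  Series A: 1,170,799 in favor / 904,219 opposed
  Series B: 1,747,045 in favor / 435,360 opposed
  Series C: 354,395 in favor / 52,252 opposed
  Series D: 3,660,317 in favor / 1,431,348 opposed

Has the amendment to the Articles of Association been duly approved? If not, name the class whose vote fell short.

Approved — every class gave the required vote.

Series A: a majority of 2341269 is 1170635; 1,170,635 required, 1,170,799 in favor — approved.
Series B: 4/5 of 2183163 = 1746530.40, rounded up to 1746531; 1,746,531 required, 1,747,045 in favor — approved.
Series C: 4/5 of 442993 = 354394.40, rounded up to 354395; 354,395 required, 354,395 in favor — approved.
Series D: 3/5 of 6100527 = 3660316.20, rounded up to 3660317; 3,660,317 required, 3,660,317 in favor — approved.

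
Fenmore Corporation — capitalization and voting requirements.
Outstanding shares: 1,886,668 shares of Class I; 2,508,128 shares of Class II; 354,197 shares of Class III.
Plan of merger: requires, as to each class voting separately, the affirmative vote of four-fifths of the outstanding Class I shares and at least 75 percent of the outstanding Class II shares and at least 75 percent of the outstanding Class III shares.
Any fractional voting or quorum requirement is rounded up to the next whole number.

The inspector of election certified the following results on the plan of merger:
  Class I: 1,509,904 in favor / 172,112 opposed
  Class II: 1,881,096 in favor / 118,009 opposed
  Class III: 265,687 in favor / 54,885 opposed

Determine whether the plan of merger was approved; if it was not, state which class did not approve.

Class I: 4/5 of 1886668 = 1509334.40, rounded up to 1509335; 1,509,335 required, 1,509,904 in favor — approved.
Class II: 3/4 of 2508128 = 1881096; 1,881,096 required, 1,881,096 in favor — approved.
Class III: 3/4 of 354197 = 265647.75, rounded up to 265648; 265,648 required, 265,687 in favor — approved.

Approved — every class gave the required vote.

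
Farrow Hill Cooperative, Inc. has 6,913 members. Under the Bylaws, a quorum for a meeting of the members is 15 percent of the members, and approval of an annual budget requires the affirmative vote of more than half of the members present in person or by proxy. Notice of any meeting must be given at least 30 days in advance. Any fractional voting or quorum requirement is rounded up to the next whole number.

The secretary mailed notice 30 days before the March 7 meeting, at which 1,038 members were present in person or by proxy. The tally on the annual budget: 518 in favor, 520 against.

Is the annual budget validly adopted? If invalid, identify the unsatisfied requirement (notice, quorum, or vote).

Notice: 30 days given; 30 required. Satisfied.
Quorum: 15% of 6,913 = 1,036.95, rounded up to 1,037; 1,038 present. Satisfied.
Vote: requires a majority of those present (1,038); a majority of 1038 is 520, so 520 needed; 518 in favor. Not satisfied.

Invalid — vote requirement not satisfied.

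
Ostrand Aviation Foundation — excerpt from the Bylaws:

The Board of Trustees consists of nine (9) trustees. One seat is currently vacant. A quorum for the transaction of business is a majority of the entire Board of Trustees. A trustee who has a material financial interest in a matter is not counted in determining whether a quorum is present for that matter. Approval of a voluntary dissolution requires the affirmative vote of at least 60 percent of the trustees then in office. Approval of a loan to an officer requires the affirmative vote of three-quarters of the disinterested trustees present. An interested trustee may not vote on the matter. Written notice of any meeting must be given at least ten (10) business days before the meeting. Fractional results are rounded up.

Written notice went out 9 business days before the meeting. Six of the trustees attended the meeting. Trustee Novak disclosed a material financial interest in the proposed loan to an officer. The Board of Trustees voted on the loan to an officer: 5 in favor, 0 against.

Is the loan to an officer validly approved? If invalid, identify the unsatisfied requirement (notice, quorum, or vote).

Invalid — notice requirement not satisfied.

Notice: 9 business days given; 10 required (9 < 10). Not satisfied.
Quorum: 6 present, but the 1 interested trustee does not count, leaving 5. Quorum is 5. Satisfied.
Vote: the loan to an officer requires three-fourths of the disinterested trustees present (6 − 1 = 5). 3/4 of 5 = 3.75, rounded up to 4, so 4 affirmative votes are needed; 5 voted in favor. Satisfied.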